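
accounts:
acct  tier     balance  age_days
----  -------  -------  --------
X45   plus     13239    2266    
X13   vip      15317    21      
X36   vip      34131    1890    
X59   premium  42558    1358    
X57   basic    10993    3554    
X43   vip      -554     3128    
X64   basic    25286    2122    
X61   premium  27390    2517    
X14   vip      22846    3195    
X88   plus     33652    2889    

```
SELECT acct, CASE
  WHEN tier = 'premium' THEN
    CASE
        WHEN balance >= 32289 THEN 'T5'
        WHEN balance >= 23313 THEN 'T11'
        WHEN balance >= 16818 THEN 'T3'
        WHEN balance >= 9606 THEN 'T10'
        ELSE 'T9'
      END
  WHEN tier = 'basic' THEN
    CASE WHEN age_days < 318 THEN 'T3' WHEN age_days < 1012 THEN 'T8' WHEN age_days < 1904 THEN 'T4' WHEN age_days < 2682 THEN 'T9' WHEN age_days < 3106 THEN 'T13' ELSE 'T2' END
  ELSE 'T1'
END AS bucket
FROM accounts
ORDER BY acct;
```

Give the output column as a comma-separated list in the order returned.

T1, T1, T1, T1, T1, T2, T5, T11, T9, T1

acct=X13: tier='vip' → outer ELSE → T1
acct=X14: tier='vip' → outer ELSE → T1
acct=X36: tier='vip' → outer ELSE → T1
acct=X43: tier='vip' → outer ELSE → T1
acct=X45: tier='plus' → outer ELSE → T1
acct=X57: tier='basic' → inner[ELSE] → T2
acct=X59: tier='premium' → inner[balance >= 32289] → T5
acct=X61: tier='premium' → inner[balance >= 23313] → T11
acct=X64: tier='basic' → inner[age_days < 2682] → T9
acct=X88: tier='plus' → outer ELSE → T1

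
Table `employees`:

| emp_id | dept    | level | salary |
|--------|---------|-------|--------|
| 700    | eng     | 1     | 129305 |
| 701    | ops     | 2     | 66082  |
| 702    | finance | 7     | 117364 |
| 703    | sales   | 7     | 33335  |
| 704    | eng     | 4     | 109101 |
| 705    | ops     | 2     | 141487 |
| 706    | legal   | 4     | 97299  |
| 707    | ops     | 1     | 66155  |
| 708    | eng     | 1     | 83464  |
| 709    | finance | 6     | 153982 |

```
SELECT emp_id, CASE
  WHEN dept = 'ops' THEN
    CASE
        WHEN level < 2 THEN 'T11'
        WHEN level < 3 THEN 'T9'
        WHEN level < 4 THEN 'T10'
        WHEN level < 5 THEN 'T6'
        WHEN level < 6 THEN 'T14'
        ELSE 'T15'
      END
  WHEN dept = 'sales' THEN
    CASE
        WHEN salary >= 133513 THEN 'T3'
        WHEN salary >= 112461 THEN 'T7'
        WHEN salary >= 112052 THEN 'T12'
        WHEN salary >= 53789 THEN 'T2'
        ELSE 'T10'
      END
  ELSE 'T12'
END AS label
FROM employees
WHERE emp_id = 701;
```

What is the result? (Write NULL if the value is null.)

emp_id = 701: dept=ops, level=2, salary=66082.
dept='ops' → inner[level < 3] → T9

T9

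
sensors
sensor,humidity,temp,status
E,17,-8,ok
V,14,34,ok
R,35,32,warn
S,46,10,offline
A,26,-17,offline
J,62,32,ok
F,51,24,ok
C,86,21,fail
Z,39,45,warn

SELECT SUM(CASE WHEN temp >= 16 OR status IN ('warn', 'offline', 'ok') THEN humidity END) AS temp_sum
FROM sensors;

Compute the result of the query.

376

sensor=E: ✓ → 17
sensor=V: ✓ → 14
sensor=R: ✓ → 35
sensor=S: ✓ → 46
sensor=A: ✓ → 26
sensor=J: ✓ → 62
sensor=F: ✓ → 51
sensor=C: ✓ → 86
sensor=Z: ✓ → 39
temp_sum = 17 + 14 + 35 + 46 + 26 + 62 + 51 + 86 + 39 = 376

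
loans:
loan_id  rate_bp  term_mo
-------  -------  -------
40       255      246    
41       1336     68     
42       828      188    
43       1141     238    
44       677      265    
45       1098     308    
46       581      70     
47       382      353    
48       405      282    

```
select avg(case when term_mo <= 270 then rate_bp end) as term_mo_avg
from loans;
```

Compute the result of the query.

loan_id=40: ✓ → 255
loan_id=41: ✓ → 1336
loan_id=42: ✓ → 828
loan_id=43: ✓ → 1141
loan_id=44: ✓ → 677
loan_id=45: ✗
loan_id=46: ✓ → 581
loan_id=47: ✗
loan_id=48: ✗
term_mo_avg = (255 + 1336 + 828 + 1141 + 677 + 581) / 6 = 803

803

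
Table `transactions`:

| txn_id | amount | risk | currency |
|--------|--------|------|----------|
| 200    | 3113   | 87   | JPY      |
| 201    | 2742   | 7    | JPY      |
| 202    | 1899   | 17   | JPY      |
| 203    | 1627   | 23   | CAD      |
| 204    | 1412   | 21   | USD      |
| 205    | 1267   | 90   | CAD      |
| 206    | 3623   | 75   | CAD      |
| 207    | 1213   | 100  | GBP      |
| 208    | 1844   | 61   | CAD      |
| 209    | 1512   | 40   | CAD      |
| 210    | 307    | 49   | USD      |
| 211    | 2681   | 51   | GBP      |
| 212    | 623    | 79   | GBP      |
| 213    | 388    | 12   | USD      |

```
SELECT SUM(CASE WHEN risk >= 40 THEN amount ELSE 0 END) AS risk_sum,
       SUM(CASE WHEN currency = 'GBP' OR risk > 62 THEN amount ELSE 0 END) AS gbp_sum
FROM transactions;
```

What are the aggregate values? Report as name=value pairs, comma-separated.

[risk_sum: risk >= 40]
txn_id=200: ✓ → 3113
txn_id=201: ✗
txn_id=202: ✗
txn_id=203: ✗
txn_id=204: ✗
txn_id=205: ✓ → 1267
txn_id=206: ✓ → 3623
txn_id=207: ✓ → 1213
txn_id=208: ✓ → 1844
txn_id=209: ✓ → 1512
txn_id=210: ✓ → 307
txn_id=211: ✓ → 2681
txn_id=212: ✓ → 623
txn_id=213: ✗
risk_sum = 3113 + 1267 + 3623 + 1213 + 1844 + 1512 + 307 + 2681 + 623 = 16183
—
[gbp_sum: currency = 'GBP' OR risk > 62]
txn_id=200: ✓ → 3113
txn_id=201: ✗
txn_id=202: ✗
txn_id=203: ✗
txn_id=204: ✗
txn_id=205: ✓ → 1267
txn_id=206: ✓ → 3623
txn_id=207: ✓ → 1213
txn_id=208: ✗
txn_id=209: ✗
txn_id=210: ✗
txn_id=211: ✓ → 2681
txn_id=212: ✓ → 623
txn_id=213: ✗
gbp_sum = 3113 + 1267 + 3623 + 1213 + 2681 + 623 = 12520

risk_sum=16183, gbp_sum=12520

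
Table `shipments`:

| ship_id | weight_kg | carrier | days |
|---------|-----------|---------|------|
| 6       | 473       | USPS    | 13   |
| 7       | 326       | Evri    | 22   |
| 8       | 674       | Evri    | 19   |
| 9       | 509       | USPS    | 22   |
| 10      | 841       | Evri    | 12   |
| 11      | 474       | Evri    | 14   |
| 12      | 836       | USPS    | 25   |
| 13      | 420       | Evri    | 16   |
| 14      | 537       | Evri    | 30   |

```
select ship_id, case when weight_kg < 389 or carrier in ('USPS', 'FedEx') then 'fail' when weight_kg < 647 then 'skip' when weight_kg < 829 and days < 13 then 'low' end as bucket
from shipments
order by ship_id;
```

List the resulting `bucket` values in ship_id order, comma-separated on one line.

ship_id=6: weight_kg < 389 or carrier in ('USPS', 'FedEx') → fail
ship_id=7: weight_kg < 389 or carrier in ('USPS', 'FedEx') → fail
ship_id=8: (no match → NULL) → NULL
ship_id=9: weight_kg < 389 or carrier in ('USPS', 'FedEx') → fail
ship_id=10: (no match → NULL) → NULL
ship_id=11: weight_kg < 647 → skip
ship_id=12: weight_kg < 389 or carrier in ('USPS', 'FedEx') → fail
ship_id=13: weight_kg < 647 → skip
ship_id=14: weight_kg < 647 → skip

fail, fail, NULL, fail, NULL, skip, fail, skip, skip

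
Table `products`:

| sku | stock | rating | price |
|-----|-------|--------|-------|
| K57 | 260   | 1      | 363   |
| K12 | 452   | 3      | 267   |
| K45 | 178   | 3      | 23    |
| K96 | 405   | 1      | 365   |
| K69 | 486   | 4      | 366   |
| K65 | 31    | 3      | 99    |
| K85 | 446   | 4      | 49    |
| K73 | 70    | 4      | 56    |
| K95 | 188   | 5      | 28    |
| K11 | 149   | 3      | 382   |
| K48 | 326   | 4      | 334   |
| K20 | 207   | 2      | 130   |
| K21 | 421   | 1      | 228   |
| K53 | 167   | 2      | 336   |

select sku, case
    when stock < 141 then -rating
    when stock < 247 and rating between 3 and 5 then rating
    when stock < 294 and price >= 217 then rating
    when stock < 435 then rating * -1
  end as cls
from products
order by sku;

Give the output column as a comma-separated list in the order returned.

3, NULL, -2, -1, 3, -4, 2, 1, -3, NULL, -4, NULL, 5, -1

sku=K11: stock < 247 and rating between 3 and 5 → 3
sku=K12: (no match → NULL) → NULL
sku=K20: stock < 435 → -2
sku=K21: stock < 435 → -1
sku=K45: stock < 247 and rating between 3 and 5 → 3
sku=K48: stock < 435 → -4
sku=K53: stock < 294 and price >= 217 → 2
sku=K57: stock < 294 and price >= 217 → 1
sku=K65: stock < 141 → -3
sku=K69: (no match → NULL) → NULL
sku=K73: stock < 141 → -4
sku=K85: (no match → NULL) → NULL
sku=K95: stock < 247 and rating between 3 and 5 → 5
sku=K96: stock < 435 → -1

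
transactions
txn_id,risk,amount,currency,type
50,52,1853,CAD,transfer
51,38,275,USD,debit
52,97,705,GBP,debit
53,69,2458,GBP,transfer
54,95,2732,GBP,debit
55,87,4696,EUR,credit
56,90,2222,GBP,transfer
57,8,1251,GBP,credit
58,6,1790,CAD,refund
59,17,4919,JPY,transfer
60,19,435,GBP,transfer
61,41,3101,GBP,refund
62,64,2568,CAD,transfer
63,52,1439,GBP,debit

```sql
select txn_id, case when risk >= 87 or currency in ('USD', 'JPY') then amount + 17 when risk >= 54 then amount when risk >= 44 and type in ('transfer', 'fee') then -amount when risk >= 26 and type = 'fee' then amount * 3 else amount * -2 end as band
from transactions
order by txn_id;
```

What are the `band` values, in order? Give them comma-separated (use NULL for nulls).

txn_id=50: risk >= 44 and type in ('transfer', 'fee') → -1853
txn_id=51: risk >= 87 or currency in ('USD', 'JPY') → 292
txn_id=52: risk >= 87 or currency in ('USD', 'JPY') → 722
txn_id=53: risk >= 54 → 2458
txn_id=54: risk >= 87 or currency in ('USD', 'JPY') → 2749
txn_id=55: risk >= 87 or currency in ('USD', 'JPY') → 4713
txn_id=56: risk >= 87 or currency in ('USD', 'JPY') → 2239
txn_id=57: ELSE → -2502
txn_id=58: ELSE → -3580
txn_id=59: risk >= 87 or currency in ('USD', 'JPY') → 4936
txn_id=60: ELSE → -870
txn_id=61: ELSE → -6202
txn_id=62: risk >= 54 → 2568
txn_id=63: ELSE → -2878

-1853, 292, 722, 2458, 2749, 4713, 2239, -2502, -3580, 4936, -870, -6202, 2568, -2878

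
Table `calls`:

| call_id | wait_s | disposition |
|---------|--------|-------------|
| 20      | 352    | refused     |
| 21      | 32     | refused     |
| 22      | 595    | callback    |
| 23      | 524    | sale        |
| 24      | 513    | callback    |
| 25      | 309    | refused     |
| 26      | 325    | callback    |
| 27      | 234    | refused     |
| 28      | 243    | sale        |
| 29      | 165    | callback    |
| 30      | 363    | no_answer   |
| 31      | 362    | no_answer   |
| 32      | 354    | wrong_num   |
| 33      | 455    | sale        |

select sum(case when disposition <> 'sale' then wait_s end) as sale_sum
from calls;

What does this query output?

call_id=20: ✓ → 352
call_id=21: ✓ → 32
call_id=22: ✓ → 595
call_id=23: ✗
call_id=24: ✓ → 513
call_id=25: ✓ → 309
call_id=26: ✓ → 325
call_id=27: ✓ → 234
call_id=28: ✗
call_id=29: ✓ → 165
call_id=30: ✓ → 363
call_id=31: ✓ → 362
call_id=32: ✓ → 354
call_id=33: ✗
sale_sum = 352 + 32 + 595 + 513 + 309 + 325 + 234 + 165 + 363 + 362 + 354 = 3604

3604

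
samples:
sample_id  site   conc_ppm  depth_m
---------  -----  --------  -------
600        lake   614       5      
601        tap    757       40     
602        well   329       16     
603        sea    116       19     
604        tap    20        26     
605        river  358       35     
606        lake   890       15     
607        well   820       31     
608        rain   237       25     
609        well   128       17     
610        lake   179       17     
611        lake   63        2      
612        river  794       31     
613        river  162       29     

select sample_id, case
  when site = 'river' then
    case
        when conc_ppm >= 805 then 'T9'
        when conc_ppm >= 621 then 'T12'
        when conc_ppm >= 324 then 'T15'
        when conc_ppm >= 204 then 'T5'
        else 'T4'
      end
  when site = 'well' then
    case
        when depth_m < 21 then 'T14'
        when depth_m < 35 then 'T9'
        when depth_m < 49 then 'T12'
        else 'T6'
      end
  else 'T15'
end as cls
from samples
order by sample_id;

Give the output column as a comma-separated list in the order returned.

T15, T15, T14, T15, T15, T15, T15, T9, T15, T14, T15, T15, T12, T4

sample_id=600: site='lake' → outer ELSE → T15
sample_id=601: site='tap' → outer ELSE → T15
sample_id=602: site='well' → inner[depth_m < 21] → T14
sample_id=603: site='sea' → outer ELSE → T15
sample_id=604: site='tap' → outer ELSE → T15
sample_id=605: site='river' → inner[conc_ppm >= 324] → T15
sample_id=606: site='lake' → outer ELSE → T15
sample_id=607: site='well' → inner[depth_m < 35] → T9
sample_id=608: site='rain' → outer ELSE → T15
sample_id=609: site='well' → inner[depth_m < 21] → T14
sample_id=610: site='lake' → outer ELSE → T15
sample_id=611: site='lake' → outer ELSE → T15
sample_id=612: site='river' → inner[conc_ppm >= 621] → T12
sample_id=613: site='river' → inner[ELSE] → T4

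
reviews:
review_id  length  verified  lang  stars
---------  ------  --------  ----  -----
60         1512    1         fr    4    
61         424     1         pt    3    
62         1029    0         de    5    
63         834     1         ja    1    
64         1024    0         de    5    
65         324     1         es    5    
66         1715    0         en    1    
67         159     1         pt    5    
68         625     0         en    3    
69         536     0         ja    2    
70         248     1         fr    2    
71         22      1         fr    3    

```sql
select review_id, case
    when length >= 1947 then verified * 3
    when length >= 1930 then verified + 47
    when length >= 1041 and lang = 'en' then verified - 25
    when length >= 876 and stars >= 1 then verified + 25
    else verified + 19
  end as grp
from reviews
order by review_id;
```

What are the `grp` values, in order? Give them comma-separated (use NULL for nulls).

26, 20, 25, 20, 25, 20, -25, 20, 19, 19, 20, 20

review_id=60: length >= 876 and stars >= 1 → 26
review_id=61: ELSE → 20
review_id=62: length >= 876 and stars >= 1 → 25
review_id=63: ELSE → 20
review_id=64: length >= 876 and stars >= 1 → 25
review_id=65: ELSE → 20
review_id=66: length >= 1041 and lang = 'en' → -25
review_id=67: ELSE → 20
review_id=68: ELSE → 19
review_id=69: ELSE → 19
review_id=70: ELSE → 20
review_id=71: ELSE → 20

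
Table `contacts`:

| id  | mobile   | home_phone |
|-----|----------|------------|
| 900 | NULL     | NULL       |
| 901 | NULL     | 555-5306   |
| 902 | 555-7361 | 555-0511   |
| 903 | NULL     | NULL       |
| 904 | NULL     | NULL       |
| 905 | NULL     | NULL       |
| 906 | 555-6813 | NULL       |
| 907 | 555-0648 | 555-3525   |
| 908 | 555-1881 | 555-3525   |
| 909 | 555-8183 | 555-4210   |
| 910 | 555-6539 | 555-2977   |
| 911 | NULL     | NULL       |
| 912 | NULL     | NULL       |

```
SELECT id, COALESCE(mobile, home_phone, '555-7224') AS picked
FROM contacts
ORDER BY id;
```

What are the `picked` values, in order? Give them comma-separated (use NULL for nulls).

555-7224, 555-5306, 555-7361, 555-7224, 555-7224, 555-7224, 555-6813, 555-0648, 555-1881, 555-8183, 555-6539, 555-7224, 555-7224

id=900: mobile=NULL, home_phone=NULL, → literal 555-7224 → 555-7224
id=901: mobile=NULL, home_phone=555-5306 → 555-5306
id=902: mobile=555-7361 → 555-7361
id=903: mobile=NULL, home_phone=NULL, → literal 555-7224 → 555-7224
id=904: mobile=NULL, home_phone=NULL, → literal 555-7224 → 555-7224
id=905: mobile=NULL, home_phone=NULL, → literal 555-7224 → 555-7224
id=906: mobile=555-6813 → 555-6813
id=907: mobile=555-0648 → 555-0648
id=908: mobile=555-1881 → 555-1881
id=909: mobile=555-8183 → 555-8183
id=910: mobile=555-6539 → 555-6539
id=911: mobile=NULL, home_phone=NULL, → literal 555-7224 → 555-7224
id=912: mobile=NULL, home_phone=NULL, → literal 555-7224 → 555-7224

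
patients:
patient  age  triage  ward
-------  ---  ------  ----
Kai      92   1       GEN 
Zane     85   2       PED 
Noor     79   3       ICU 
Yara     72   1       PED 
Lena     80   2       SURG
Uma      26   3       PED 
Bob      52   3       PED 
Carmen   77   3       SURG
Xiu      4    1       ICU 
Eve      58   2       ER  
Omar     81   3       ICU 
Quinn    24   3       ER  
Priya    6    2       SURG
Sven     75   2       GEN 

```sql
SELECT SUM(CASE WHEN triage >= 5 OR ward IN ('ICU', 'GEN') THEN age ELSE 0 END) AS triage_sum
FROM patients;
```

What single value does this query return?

patient=Kai: ✓ → 92
patient=Zane: ✗
patient=Noor: ✓ → 79
patient=Yara: ✗
patient=Lena: ✗
patient=Uma: ✗
patient=Bob: ✗
patient=Carmen: ✗
patient=Xiu: ✓ → 4
patient=Eve: ✗
patient=Omar: ✓ → 81
patient=Quinn: ✗
patient=Priya: ✗
patient=Sven: ✓ → 75
triage_sum = 92 + 79 + 4 + 81 + 75 = 331

331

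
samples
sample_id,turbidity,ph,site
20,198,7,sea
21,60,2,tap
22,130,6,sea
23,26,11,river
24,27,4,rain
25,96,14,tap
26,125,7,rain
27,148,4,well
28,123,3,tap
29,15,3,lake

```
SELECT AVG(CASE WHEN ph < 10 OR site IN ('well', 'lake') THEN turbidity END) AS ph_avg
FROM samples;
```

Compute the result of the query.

103.25

sample_id=20: ✓ → 198
sample_id=21: ✓ → 60
sample_id=22: ✓ → 130
sample_id=23: ✗
sample_id=24: ✓ → 27
sample_id=25: ✗
sample_id=26: ✓ → 125
sample_id=27: ✓ → 148
sample_id=28: ✓ → 123
sample_id=29: ✓ → 15
ph_avg = (198 + 60 + 130 + 27 + 125 + 148 + 123 + 15) / 8 = 103.25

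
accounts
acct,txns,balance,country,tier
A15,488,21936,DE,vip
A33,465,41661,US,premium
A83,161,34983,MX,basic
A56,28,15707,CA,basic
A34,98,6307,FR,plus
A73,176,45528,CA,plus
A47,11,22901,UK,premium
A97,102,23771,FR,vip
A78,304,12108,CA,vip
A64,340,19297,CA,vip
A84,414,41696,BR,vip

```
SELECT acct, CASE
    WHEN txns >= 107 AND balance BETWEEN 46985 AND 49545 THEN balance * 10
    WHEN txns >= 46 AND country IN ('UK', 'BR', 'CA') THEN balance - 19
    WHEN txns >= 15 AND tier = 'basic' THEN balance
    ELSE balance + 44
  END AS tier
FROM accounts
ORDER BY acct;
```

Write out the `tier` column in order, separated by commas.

acct=A15: ELSE → 21980
acct=A33: ELSE → 41705
acct=A34: ELSE → 6351
acct=A47: ELSE → 22945
acct=A56: txns >= 15 AND tier = 'basic' → 15707
acct=A64: txns >= 46 AND country IN ('UK', 'BR', 'CA') → 19278
acct=A73: txns >= 46 AND country IN ('UK', 'BR', 'CA') → 45509
acct=A78: txns >= 46 AND country IN ('UK', 'BR', 'CA') → 12089
acct=A83: txns >= 15 AND tier = 'basic' → 34983
acct=A84: txns >= 46 AND country IN ('UK', 'BR', 'CA') → 41677
acct=A97: ELSE → 23815

21980, 41705, 6351, 22945, 15707, 19278, 45509, 12089, 34983, 41677, 23815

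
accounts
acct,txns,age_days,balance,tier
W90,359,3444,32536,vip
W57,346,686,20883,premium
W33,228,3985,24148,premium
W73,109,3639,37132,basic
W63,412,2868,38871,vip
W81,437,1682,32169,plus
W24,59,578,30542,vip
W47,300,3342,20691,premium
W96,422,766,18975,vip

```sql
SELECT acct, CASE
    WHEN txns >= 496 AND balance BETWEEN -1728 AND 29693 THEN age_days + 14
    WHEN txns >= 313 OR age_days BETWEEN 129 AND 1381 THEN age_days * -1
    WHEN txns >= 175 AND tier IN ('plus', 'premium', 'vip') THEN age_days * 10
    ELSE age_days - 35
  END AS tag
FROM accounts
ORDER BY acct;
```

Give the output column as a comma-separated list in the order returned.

acct=W24: txns >= 313 OR age_days BETWEEN 129 AND 1381 → -578
acct=W33: txns >= 175 AND tier IN ('plus', 'premium', 'vip') → 39850
acct=W47: txns >= 175 AND tier IN ('plus', 'premium', 'vip') → 33420
acct=W57: txns >= 313 OR age_days BETWEEN 129 AND 1381 → -686
acct=W63: txns >= 313 OR age_days BETWEEN 129 AND 1381 → -2868
acct=W73: ELSE → 3604
acct=W81: txns >= 313 OR age_days BETWEEN 129 AND 1381 → -1682
acct=W90: txns >= 313 OR age_days BETWEEN 129 AND 1381 → -3444
acct=W96: txns >= 313 OR age_days BETWEEN 129 AND 1381 → -766

-578, 39850, 33420, -686, -2868, 3604, -1682, -3444, -766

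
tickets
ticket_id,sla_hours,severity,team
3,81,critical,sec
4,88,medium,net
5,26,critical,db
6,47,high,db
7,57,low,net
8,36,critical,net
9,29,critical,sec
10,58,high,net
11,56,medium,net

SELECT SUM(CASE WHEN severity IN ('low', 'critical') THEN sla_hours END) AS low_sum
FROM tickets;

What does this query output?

ticket_id=3: ✓ → 81
ticket_id=4: ✗
ticket_id=5: ✓ → 26
ticket_id=6: ✗
ticket_id=7: ✓ → 57
ticket_id=8: ✓ → 36
ticket_id=9: ✓ → 29
ticket_id=10: ✗
ticket_id=11: ✗
low_sum = 81 + 26 + 57 + 36 + 29 = 229

229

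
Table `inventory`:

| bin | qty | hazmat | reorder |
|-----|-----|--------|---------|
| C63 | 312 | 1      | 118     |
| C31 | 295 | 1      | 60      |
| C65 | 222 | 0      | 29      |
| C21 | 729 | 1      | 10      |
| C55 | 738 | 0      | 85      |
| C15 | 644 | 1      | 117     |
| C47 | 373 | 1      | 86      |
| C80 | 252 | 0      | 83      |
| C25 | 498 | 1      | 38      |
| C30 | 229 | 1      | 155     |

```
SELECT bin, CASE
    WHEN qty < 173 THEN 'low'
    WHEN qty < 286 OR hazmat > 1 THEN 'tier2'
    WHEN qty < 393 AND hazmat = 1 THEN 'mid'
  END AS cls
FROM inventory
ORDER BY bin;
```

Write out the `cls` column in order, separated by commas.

bin=C15: (no match → NULL) → NULL
bin=C21: (no match → NULL) → NULL
bin=C25: (no match → NULL) → NULL
bin=C30: qty < 286 OR hazmat > 1 → tier2
bin=C31: qty < 393 AND hazmat = 1 → mid
bin=C47: qty < 393 AND hazmat = 1 → mid
bin=C55: (no match → NULL) → NULL
bin=C63: qty < 393 AND hazmat = 1 → mid
bin=C65: qty < 286 OR hazmat > 1 → tier2
bin=C80: qty < 286 OR hazmat > 1 → tier2

NULL, NULL, NULL, tier2, mid, mid, NULL, mid, tier2, tier2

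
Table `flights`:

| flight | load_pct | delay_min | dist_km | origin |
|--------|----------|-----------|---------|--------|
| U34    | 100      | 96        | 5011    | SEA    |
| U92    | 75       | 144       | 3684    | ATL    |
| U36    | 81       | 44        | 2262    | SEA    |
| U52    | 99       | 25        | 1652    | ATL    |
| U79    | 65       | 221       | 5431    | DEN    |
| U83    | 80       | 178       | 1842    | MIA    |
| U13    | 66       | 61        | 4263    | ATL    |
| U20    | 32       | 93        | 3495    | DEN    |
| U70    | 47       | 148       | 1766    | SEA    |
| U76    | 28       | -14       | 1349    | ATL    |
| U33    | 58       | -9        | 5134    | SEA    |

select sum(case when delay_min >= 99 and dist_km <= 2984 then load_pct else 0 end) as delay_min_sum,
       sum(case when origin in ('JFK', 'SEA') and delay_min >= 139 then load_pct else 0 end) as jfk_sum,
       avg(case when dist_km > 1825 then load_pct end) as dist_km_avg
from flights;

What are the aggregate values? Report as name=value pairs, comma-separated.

delay_min_sum=127, jfk_sum=47, dist_km_avg=69.625

[delay_min_sum: delay_min >= 99 and dist_km <= 2984]
flight=U34: ✗
flight=U92: ✗
flight=U36: ✗
flight=U52: ✗
flight=U79: ✗
flight=U83: ✓ → 80
flight=U13: ✗
flight=U20: ✗
flight=U70: ✓ → 47
flight=U76: ✗
flight=U33: ✗
delay_min_sum = 80 + 47 = 127
—
[jfk_sum: origin in ('JFK', 'SEA') and delay_min >= 139]
flight=U34: ✗
flight=U92: ✗
flight=U36: ✗
flight=U52: ✗
flight=U79: ✗
flight=U83: ✗
flight=U13: ✗
flight=U20: ✗
flight=U70: ✓ → 47
flight=U76: ✗
flight=U33: ✗
jfk_sum = 47
—
[dist_km_avg: dist_km > 1825]
flight=U34: ✓ → 100
flight=U92: ✓ → 75
flight=U36: ✓ → 81
flight=U52: ✗
flight=U79: ✓ → 65
flight=U83: ✓ → 80
flight=U13: ✓ → 66
flight=U20: ✓ → 32
flight=U70: ✗
flight=U76: ✗
flight=U33: ✓ → 58
dist_km_avg = (100 + 75 + 81 + 65 + 80 + 66 + 32 + 58) / 8 = 69.625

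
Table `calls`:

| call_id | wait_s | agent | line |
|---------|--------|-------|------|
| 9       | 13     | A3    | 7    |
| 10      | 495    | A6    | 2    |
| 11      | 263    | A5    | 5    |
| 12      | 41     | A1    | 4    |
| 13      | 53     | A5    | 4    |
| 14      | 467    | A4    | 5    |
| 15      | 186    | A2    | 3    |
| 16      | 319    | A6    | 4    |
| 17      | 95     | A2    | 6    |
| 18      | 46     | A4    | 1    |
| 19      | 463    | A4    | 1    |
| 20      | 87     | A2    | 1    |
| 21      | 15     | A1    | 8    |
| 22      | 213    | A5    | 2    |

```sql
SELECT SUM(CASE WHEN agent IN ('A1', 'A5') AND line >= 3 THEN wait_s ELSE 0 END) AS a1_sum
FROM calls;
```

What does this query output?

call_id=9: ✗
call_id=10: ✗
call_id=11: ✓ → 263
call_id=12: ✓ → 41
call_id=13: ✓ → 53
call_id=14: ✗
call_id=15: ✗
call_id=16: ✗
call_id=17: ✗
call_id=18: ✗
call_id=19: ✗
call_id=20: ✗
call_id=21: ✓ → 15
call_id=22: ✗
a1_sum = 263 + 41 + 53 + 15 = 372

372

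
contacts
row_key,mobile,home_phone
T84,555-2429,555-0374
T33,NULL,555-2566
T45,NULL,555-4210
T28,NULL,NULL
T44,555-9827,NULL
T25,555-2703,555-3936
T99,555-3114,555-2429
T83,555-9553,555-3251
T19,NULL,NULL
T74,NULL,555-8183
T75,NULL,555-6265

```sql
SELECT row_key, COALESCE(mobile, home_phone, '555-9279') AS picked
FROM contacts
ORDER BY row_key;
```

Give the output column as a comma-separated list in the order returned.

row_key=T19: mobile=NULL, home_phone=NULL, → literal 555-9279 → 555-9279
row_key=T25: mobile=555-2703 → 555-2703
row_key=T28: mobile=NULL, home_phone=NULL, → literal 555-9279 → 555-9279
row_key=T33: mobile=NULL, home_phone=555-2566 → 555-2566
row_key=T44: mobile=555-9827 → 555-9827
row_key=T45: mobile=NULL, home_phone=555-4210 → 555-4210
row_key=T74: mobile=NULL, home_phone=555-8183 → 555-8183
row_key=T75: mobile=NULL, home_phone=555-6265 → 555-6265
row_key=T83: mobile=555-9553 → 555-9553
row_key=T84: mobile=555-2429 → 555-2429
row_key=T99: mobile=555-3114 → 555-3114

555-9279, 555-2703, 555-9279, 555-2566, 555-9827, 555-4210, 555-8183, 555-6265, 555-9553, 555-2429, 555-3114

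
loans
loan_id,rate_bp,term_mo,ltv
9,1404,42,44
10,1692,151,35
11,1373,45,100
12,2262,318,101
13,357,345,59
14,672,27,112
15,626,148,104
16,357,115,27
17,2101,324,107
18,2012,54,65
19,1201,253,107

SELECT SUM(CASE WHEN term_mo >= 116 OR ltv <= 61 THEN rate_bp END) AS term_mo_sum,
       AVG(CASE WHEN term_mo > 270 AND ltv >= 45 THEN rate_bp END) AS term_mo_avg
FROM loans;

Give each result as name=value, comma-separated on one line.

[term_mo_sum: term_mo >= 116 OR ltv <= 61]
loan_id=9: ✓ → 1404
loan_id=10: ✓ → 1692
loan_id=11: ✗
loan_id=12: ✓ → 2262
loan_id=13: ✓ → 357
loan_id=14: ✗
loan_id=15: ✓ → 626
loan_id=16: ✓ → 357
loan_id=17: ✓ → 2101
loan_id=18: ✗
loan_id=19: ✓ → 1201
term_mo_sum = 1404 + 1692 + 2262 + 357 + 626 + 357 + 2101 + 1201 = 10000
—
[term_mo_avg: term_mo > 270 AND ltv >= 45]
loan_id=9: ✗
loan_id=10: ✗
loan_id=11: ✗
loan_id=12: ✓ → 2262
loan_id=13: ✓ → 357
loan_id=14: ✗
loan_id=15: ✗
loan_id=16: ✗
loan_id=17: ✓ → 2101
loan_id=18: ✗
loan_id=19: ✗
term_mo_avg = (2262 + 357 + 2101) / 3 = 1573.3333333333

term_mo_sum=10000, term_mo_avg=1573.3333333333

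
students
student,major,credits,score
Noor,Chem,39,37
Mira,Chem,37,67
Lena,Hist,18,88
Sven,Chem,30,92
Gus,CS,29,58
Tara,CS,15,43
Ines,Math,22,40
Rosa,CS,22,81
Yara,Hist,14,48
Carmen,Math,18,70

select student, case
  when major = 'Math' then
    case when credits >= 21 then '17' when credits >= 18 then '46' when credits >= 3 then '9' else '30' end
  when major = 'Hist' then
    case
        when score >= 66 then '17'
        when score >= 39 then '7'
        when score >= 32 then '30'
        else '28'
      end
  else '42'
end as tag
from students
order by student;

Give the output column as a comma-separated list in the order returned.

46, 42, 17, 17, 42, 42, 42, 42, 42, 7

student=Carmen: major='Math' → inner[credits >= 18] → 46
student=Gus: major='CS' → outer ELSE → 42
student=Ines: major='Math' → inner[credits >= 21] → 17
student=Lena: major='Hist' → inner[score >= 66] → 17
student=Mira: major='Chem' → outer ELSE → 42
student=Noor: major='Chem' → outer ELSE → 42
student=Rosa: major='CS' → outer ELSE → 42
student=Sven: major='Chem' → outer ELSE → 42
student=Tara: major='CS' → outer ELSE → 42
student=Yara: major='Hist' → inner[score >= 39] → 7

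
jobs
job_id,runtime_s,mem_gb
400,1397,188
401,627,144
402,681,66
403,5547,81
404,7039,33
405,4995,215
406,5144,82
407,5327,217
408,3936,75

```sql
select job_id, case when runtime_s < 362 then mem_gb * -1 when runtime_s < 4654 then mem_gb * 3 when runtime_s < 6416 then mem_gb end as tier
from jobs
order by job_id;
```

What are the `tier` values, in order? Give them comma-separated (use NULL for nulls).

564, 432, 198, 81, NULL, 215, 82, 217, 225

job_id=400: runtime_s < 4654 → 564
job_id=401: runtime_s < 4654 → 432
job_id=402: runtime_s < 4654 → 198
job_id=403: runtime_s < 6416 → 81
job_id=404: (no match → NULL) → NULL
job_id=405: runtime_s < 6416 → 215
job_id=406: runtime_s < 6416 → 82
job_id=407: runtime_s < 6416 → 217
job_id=408: runtime_s < 4654 → 225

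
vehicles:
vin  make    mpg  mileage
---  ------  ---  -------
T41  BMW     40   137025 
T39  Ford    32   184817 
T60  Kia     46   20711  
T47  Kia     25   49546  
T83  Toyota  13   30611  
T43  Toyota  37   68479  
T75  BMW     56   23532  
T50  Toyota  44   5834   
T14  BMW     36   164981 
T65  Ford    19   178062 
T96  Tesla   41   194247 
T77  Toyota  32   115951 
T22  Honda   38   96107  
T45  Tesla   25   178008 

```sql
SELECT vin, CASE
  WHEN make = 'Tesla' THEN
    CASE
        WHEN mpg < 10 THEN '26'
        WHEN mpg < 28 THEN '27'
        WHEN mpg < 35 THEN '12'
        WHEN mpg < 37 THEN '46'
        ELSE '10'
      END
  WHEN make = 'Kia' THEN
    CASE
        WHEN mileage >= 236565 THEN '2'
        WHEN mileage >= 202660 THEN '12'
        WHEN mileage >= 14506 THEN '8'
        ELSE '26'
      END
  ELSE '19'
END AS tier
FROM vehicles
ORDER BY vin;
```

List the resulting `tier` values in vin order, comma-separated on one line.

vin=T14: make='BMW' → outer ELSE → 19
vin=T22: make='Honda' → outer ELSE → 19
vin=T39: make='Ford' → outer ELSE → 19
vin=T41: make='BMW' → outer ELSE → 19
vin=T43: make='Toyota' → outer ELSE → 19
vin=T45: make='Tesla' → inner[mpg < 28] → 27
vin=T47: make='Kia' → inner[mileage >= 14506] → 8
vin=T50: make='Toyota' → outer ELSE → 19
vin=T60: make='Kia' → inner[mileage >= 14506] → 8
vin=T65: make='Ford' → outer ELSE → 19
vin=T75: make='BMW' → outer ELSE → 19
vin=T77: make='Toyota' → outer ELSE → 19
vin=T83: make='Toyota' → outer ELSE → 19
vin=T96: make='Tesla' → inner[ELSE] → 10

19, 19, 19, 19, 19, 27, 8, 19, 8, 19, 19, 19, 19, 10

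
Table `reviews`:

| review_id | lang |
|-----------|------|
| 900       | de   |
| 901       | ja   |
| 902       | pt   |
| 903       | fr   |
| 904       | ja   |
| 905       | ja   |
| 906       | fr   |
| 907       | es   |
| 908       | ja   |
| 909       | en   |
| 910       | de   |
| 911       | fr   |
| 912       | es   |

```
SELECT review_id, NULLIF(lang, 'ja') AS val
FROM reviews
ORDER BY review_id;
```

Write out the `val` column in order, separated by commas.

de, NULL, pt, fr, NULL, NULL, fr, es, NULL, en, de, fr, es

review_id=900: lang=de vs ja: differ → de
review_id=901: lang=ja vs ja: equal → NULL
review_id=902: lang=pt vs ja: differ → pt
review_id=903: lang=fr vs ja: differ → fr
review_id=904: lang=ja vs ja: equal → NULL
review_id=905: lang=ja vs ja: equal → NULL
review_id=906: lang=fr vs ja: differ → fr
review_id=907: lang=es vs ja: differ → es
review_id=908: lang=ja vs ja: equal → NULL
review_id=909: lang=en vs ja: differ → en
review_id=910: lang=de vs ja: differ → de
review_id=911: lang=fr vs ja: differ → fr
review_id=912: lang=es vs ja: differ → es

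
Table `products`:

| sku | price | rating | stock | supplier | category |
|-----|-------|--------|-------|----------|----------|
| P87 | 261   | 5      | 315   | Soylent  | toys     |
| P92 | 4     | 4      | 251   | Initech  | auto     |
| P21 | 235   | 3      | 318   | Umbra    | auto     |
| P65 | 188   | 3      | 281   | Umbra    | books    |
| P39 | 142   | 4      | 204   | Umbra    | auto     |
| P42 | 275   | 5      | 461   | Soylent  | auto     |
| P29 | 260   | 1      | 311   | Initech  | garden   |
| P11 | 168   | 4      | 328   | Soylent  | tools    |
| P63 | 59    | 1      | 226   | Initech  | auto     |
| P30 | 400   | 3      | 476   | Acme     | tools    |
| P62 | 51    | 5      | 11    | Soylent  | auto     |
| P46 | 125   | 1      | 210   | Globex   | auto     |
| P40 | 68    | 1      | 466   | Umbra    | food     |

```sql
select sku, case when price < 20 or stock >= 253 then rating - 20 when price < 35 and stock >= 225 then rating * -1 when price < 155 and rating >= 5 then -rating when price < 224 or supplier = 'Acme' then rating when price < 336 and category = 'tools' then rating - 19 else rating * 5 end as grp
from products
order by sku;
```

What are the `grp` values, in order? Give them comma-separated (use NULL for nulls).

sku=P11: price < 20 or stock >= 253 → -16
sku=P21: price < 20 or stock >= 253 → -17
sku=P29: price < 20 or stock >= 253 → -19
sku=P30: price < 20 or stock >= 253 → -17
sku=P39: price < 224 or supplier = 'Acme' → 4
sku=P40: price < 20 or stock >= 253 → -19
sku=P42: price < 20 or stock >= 253 → -15
sku=P46: price < 224 or supplier = 'Acme' → 1
sku=P62: price < 155 and rating >= 5 → -5
sku=P63: price < 224 or supplier = 'Acme' → 1
sku=P65: price < 20 or stock >= 253 → -17
sku=P87: price < 20 or stock >= 253 → -15
sku=P92: price < 20 or stock >= 253 → -16

-16, -17, -19, -17, 4, -19, -15, 1, -5, 1, -17, -15, -16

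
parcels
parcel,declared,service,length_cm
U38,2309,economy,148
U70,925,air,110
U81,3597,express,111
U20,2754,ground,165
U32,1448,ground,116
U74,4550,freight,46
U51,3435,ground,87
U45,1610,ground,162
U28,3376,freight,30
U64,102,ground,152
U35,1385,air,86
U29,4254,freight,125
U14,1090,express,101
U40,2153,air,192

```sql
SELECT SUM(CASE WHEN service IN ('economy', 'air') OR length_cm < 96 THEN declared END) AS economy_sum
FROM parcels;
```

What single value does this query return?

18133

parcel=U38: ✓ → 2309
parcel=U70: ✓ → 925
parcel=U81: ✗
parcel=U20: ✗
parcel=U32: ✗
parcel=U74: ✓ → 4550
parcel=U51: ✓ → 3435
parcel=U45: ✗
parcel=U28: ✓ → 3376
parcel=U64: ✗
parcel=U35: ✓ → 1385
parcel=U29: ✗
parcel=U14: ✗
parcel=U40: ✓ → 2153
economy_sum = 2309 + 925 + 4550 + 3435 + 3376 + 1385 + 2153 = 18133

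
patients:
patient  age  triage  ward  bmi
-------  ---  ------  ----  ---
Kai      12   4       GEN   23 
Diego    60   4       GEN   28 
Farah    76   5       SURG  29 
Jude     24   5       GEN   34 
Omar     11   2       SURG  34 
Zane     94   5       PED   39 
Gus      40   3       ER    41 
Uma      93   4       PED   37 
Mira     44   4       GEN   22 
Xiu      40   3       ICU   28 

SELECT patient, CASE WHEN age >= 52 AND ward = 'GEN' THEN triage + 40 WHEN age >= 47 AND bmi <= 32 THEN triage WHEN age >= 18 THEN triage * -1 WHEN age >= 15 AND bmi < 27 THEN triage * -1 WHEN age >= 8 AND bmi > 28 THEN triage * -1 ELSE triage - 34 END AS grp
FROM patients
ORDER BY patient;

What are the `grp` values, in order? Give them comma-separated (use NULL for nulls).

44, 5, -3, -5, -30, -4, -2, -4, -3, -5

patient=Diego: age >= 52 AND ward = 'GEN' → 44
patient=Farah: age >= 47 AND bmi <= 32 → 5
patient=Gus: age >= 18 → -3
patient=Jude: age >= 18 → -5
patient=Kai: ELSE → -30
patient=Mira: age >= 18 → -4
patient=Omar: age >= 8 AND bmi > 28 → -2
patient=Uma: age >= 18 → -4
patient=Xiu: age >= 18 → -3
patient=Zane: age >= 18 → -5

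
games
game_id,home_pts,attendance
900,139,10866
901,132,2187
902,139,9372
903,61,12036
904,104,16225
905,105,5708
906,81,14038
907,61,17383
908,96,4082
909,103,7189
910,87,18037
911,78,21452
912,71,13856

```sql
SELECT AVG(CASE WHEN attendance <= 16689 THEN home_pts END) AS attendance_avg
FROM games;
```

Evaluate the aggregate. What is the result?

game_id=900: ✓ → 139
game_id=901: ✓ → 132
game_id=902: ✓ → 139
game_id=903: ✓ → 61
game_id=904: ✓ → 104
game_id=905: ✓ → 105
game_id=906: ✓ → 81
game_id=907: ✗
game_id=908: ✓ → 96
game_id=909: ✓ → 103
game_id=910: ✗
game_id=911: ✗
game_id=912: ✓ → 71
attendance_avg = (139 + 132 + 139 + 61 + 104 + 105 + 81 + 96 + 103 + 71) / 10 = 103.1

103.1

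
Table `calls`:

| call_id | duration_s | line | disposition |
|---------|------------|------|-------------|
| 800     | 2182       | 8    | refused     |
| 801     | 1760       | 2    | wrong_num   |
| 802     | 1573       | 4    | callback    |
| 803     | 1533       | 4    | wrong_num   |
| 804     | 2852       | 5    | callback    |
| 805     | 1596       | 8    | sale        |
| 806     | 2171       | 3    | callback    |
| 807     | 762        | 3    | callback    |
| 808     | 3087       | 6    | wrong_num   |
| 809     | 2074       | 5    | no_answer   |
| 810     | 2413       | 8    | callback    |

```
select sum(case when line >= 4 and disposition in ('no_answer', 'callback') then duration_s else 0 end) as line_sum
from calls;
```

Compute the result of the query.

8912

call_id=800: ✗
call_id=801: ✗
call_id=802: ✓ → 1573
call_id=803: ✗
call_id=804: ✓ → 2852
call_id=805: ✗
call_id=806: ✗
call_id=807: ✗
call_id=808: ✗
call_id=809: ✓ → 2074
call_id=810: ✓ → 2413
line_sum = 1573 + 2852 + 2074 + 2413 = 8912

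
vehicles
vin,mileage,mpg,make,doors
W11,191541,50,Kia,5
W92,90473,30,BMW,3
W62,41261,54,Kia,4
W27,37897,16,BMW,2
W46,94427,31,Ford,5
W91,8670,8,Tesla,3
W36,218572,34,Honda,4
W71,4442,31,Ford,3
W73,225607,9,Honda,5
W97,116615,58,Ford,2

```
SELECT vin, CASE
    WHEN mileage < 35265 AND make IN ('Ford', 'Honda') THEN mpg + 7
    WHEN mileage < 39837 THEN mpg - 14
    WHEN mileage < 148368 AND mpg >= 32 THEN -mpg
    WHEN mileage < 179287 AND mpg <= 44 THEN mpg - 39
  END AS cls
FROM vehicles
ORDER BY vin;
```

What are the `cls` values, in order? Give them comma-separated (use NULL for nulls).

vin=W11: (no match → NULL) → NULL
vin=W27: mileage < 39837 → 2
vin=W36: (no match → NULL) → NULL
vin=W46: mileage < 179287 AND mpg <= 44 → -8
vin=W62: mileage < 148368 AND mpg >= 32 → -54
vin=W71: mileage < 35265 AND make IN ('Ford', 'Honda') → 38
vin=W73: (no match → NULL) → NULL
vin=W91: mileage < 39837 → -6
vin=W92: mileage < 179287 AND mpg <= 44 → -9
vin=W97: mileage < 148368 AND mpg >= 32 → -58

NULL, 2, NULL, -8, -54, 38, NULL, -6, -9, -58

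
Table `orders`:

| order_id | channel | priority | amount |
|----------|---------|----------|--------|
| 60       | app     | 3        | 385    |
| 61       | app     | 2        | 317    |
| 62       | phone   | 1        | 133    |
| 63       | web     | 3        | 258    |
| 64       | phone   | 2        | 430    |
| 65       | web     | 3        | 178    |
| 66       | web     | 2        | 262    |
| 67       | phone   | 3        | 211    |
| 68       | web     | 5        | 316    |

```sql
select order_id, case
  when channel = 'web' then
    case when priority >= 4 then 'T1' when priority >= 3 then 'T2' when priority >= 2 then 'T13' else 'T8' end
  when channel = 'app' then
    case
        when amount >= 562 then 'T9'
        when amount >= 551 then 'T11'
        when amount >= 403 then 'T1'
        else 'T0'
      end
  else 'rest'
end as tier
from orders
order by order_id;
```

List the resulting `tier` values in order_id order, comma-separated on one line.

T0, T0, rest, T2, rest, T2, T13, rest, T1

order_id=60: channel='app' → inner[ELSE] → T0
order_id=61: channel='app' → inner[ELSE] → T0
order_id=62: channel='phone' → outer ELSE → rest
order_id=63: channel='web' → inner[priority >= 3] → T2
order_id=64: channel='phone' → outer ELSE → rest
order_id=65: channel='web' → inner[priority >= 3] → T2
order_id=66: channel='web' → inner[priority >= 2] → T13
order_id=67: channel='phone' → outer ELSE → rest
order_id=68: channel='web' → inner[priority >= 4] → T1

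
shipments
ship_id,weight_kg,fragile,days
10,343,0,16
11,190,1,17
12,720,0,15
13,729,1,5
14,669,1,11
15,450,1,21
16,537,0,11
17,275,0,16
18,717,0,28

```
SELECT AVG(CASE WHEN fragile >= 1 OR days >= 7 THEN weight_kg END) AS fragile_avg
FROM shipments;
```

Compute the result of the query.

ship_id=10: ✓ → 343
ship_id=11: ✓ → 190
ship_id=12: ✓ → 720
ship_id=13: ✓ → 729
ship_id=14: ✓ → 669
ship_id=15: ✓ → 450
ship_id=16: ✓ → 537
ship_id=17: ✓ → 275
ship_id=18: ✓ → 717
fragile_avg = (343 + 190 + 720 + 729 + 669 + 450 + 537 + 275 + 717) / 9 = 514.4444444444

514.4444444444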